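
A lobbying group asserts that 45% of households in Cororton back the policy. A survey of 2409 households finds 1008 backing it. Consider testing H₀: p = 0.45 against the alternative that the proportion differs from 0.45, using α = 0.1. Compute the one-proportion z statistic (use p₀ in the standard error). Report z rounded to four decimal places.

p̂ = 1008/2409 ≈ 0.418431.
Under H₀, SE = √(0.45·0.55/2409) = √(0.00010274) = 0.010136.
z = (0.418431 − 0.45)/0.010136 = -0.031569/0.010136 = -3.1145.
Two-sided p-value ≈ 2·Φ(−3.115) = 0.0018; since p < α = 0.1, reject H₀.

z = -3.1145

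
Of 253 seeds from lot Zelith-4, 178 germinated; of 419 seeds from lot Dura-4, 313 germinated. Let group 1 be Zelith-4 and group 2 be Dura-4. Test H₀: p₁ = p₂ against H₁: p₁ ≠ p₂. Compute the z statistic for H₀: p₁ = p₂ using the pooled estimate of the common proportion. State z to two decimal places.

p̂₁ = 178/253 ≈ 0.7036, p̂₂ = 313/419 ≈ 0.7470.
Pooled p̂ = (178+313)/(253+419) = 491/672 = 0.7307.
SE = √(p̂(1−p̂)(1/n₁+1/n₂)) = √(0.7307·0.2693·0.0063392) = √(0.00124755) = 0.0353.
z = (0.7036 − 0.7470)/0.0353 = -0.0434/0.0353 = -1.23.

z = -1.23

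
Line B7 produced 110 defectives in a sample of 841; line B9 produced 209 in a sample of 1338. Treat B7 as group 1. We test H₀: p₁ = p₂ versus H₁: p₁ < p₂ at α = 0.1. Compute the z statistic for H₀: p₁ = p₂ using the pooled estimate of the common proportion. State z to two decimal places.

z = -1.63

p̂₁ = 110/841 ≈ 0.1308, p̂₂ = 209/1338 ≈ 0.1562.
Pooled p̂ = (110+209)/(841+1338) = 319/2179 = 0.1464.
SE = √(0.124965 × 0.00193644) = 0.0156.
z = (0.1308 − 0.1562)/0.0156 = -0.0254/0.0156 = -1.63.
p-value = P(Z < -1.633) ≈ 0.0512, so at α = 0.1 we reject H₀.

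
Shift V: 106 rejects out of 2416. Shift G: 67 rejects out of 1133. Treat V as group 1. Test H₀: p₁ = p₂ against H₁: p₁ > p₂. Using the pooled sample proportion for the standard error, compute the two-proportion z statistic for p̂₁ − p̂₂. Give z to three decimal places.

p̂₁ = 106/2416 ≈ 0.043874, p̂₂ = 67/1133 ≈ 0.059135.
Pooled p̂ = (106+67)/(2416+1133) = 173/3549 = 0.048746.
SE = √(p̂(1−p̂)(1/n₁+1/n₂)) = √(0.048746·0.951254·0.00129652) = √(6.01195e-05) = 0.007754.
z = (0.043874 − 0.059135)/0.007754 = -0.015261/0.007754 = -1.968.

z = -1.968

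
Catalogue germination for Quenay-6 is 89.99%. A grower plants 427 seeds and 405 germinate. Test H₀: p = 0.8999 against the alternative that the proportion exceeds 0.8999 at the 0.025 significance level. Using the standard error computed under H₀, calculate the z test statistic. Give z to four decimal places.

z = 3.3445

p̂ = 405/427 ≈ 0.9484778.
SE = √(p₀(1−p₀)/n) = √(0.09008/427) = 0.0145245.
z = (0.9484778 − 0.8999)/0.0145245 = 0.0485778/0.0145245 = 3.3445.
p-value = P(Z > 3.345) ≈ 0.0004. With α = 0.025, reject H₀.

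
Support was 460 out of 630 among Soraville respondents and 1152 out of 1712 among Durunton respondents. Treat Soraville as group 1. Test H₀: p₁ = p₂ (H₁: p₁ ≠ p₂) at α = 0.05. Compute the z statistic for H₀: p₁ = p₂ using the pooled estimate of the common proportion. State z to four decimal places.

z = 2.6530

p̂₁ = 460/630 ≈ 0.730159, p̂₂ = 1152/1712 ≈ 0.672897.
Pooled p̂ = (460+1152)/(630+1712) = 1612/2342 = 0.688301.
SE = √(0.214543 × 0.00217141) = 0.021584.
z = (0.730159 − 0.672897)/0.021584 = 0.057262/0.021584 = 2.6530.
p-value = 2·P(Z > 2.653) ≈ 0.0080; since p < α = 0.05, reject H₀.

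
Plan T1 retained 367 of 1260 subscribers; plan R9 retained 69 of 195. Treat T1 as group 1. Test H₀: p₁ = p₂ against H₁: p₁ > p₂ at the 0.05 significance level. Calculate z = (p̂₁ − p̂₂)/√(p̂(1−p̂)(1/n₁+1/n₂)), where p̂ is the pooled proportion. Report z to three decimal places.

p̂₁ = 367/1260 ≈ 0.29127, p̂₂ = 69/195 ≈ 0.35385.
Pooled p̂ = (367+69)/(1260+195) = 436/1455 = 0.29966.
SE = √(p̂(1−p̂)(1/n₁+1/n₂)) = √(0.29966·0.70034·0.00592186) = √(0.00124278) = 0.03525.
z = (0.29127 − 0.35385)/0.03525 = -0.06258/0.03525 = -1.775.
p-value = P(Z > -1.775) ≈ 0.9621, so at α = 0.05 we fail to reject H₀.

z = -1.775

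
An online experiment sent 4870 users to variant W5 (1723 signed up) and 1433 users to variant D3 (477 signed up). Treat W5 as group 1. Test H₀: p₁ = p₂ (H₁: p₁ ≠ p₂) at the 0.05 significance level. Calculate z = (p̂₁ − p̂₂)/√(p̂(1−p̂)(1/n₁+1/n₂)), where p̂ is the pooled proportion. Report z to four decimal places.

z = 1.4611

p̂₁ = 1723/4870 = 0.3537988, p̂₂ = 477/1433 = 0.3328681.
Pooled p̂ = (1723+477)/(4870+1433) = 2200/6303 = 0.3490401.
SE = √(0.227211 × 0.000903176) = 0.0143252.
z = (0.3537988 − 0.3328681)/0.0143252 = 0.0209307/0.0143252 = 1.4611.
p-value = 2·P(Z > 1.461) ≈ 0.1440, so at α = 0.05 we fail to reject H₀.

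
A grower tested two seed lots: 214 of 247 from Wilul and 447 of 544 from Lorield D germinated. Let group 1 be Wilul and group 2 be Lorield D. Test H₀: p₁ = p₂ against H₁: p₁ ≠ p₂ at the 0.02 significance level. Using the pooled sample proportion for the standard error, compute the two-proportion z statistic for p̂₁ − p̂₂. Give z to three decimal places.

p̂₁ = 214/247 = 0.866397, p̂₂ = 447/544 = 0.821691.
Pooled p̂ = (214+447)/(247+544) = 661/791 = 0.835651.
SE = √(0.137338 × 0.00588682) = 0.028434.
z = (0.866397 − 0.821691)/0.028434 = 0.044706/0.028434 = 1.572.
p-value = 2·P(Z > 1.572) ≈ 0.1159. With α = 0.02, fail to reject H₀.

z = 1.572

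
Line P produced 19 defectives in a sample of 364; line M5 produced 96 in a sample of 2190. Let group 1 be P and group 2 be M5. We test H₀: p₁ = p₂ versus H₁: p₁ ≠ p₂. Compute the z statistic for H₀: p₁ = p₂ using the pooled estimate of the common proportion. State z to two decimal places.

p̂₁ = 19/364 ≈ 0.05220, p̂₂ = 96/2190 ≈ 0.04384.
Pooled p̂ = (19+96)/(364+2190) = 115/2554 = 0.04503.
SE = √(p̂(1−p̂)(1/n₁+1/n₂)) = √(0.04503·0.95497·0.00320387) = √(0.000137766) = 0.01174.
z = (0.05220 − 0.04384)/0.01174 = 0.00836/0.01174 = 0.71.

z = 0.71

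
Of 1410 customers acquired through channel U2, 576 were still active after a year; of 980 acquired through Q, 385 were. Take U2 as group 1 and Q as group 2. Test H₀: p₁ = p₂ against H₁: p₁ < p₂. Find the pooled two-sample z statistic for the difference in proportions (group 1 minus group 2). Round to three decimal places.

z = 0.768

p̂₁ = 576/1410 = 0.40851, p̂₂ = 385/980 = 0.39286.
Pooled p̂ = (576+385)/(1410+980) = 961/2390 = 0.40209.
SE = √(p̂(1−p̂)(1/n₁+1/n₂)) = √(0.40209·0.59791·0.00172963) = √(0.000415827) = 0.02039.
z = (0.40851 − 0.39286)/0.02039 = 0.01565/0.02039 = 0.768.
p-value = P(Z < 0.768) ≈ 0.7786.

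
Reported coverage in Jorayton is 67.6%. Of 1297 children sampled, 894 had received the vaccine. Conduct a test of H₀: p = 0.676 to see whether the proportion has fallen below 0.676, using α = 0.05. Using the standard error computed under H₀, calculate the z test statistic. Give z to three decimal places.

z = 1.022

p̂ = 894/1297 = 0.68928.
Under H₀, SE = √(0.676·0.324/1297) = √(0.00016887) = 0.01299.
z = (0.68928 − 0.676)/0.01299 = 0.01328/0.01299 = 1.022.
p-value = P(Z < 1.022) ≈ 0.8466; since p > α = 0.05, fail to reject H₀.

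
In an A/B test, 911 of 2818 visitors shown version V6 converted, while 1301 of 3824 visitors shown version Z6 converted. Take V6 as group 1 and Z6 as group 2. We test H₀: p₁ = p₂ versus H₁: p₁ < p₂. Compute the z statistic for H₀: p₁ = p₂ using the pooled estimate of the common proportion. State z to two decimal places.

p̂₁ = 911/2818 ≈ 0.32328, p̂₂ = 1301/3824 ≈ 0.34022.
Pooled p̂ = (911+1301)/(2818+3824) = 2212/6642 = 0.33303.
SE = √(p̂(1−p̂)(1/n₁+1/n₂)) = √(0.33303·0.66697·0.000616368) = √(0.000136909) = 0.01170.
z = (0.32328 − 0.34022)/0.01170 = -0.01694/0.01170 = -1.45.
p-value = P(Z < -1.448) ≈ 0.0738.

z = -1.45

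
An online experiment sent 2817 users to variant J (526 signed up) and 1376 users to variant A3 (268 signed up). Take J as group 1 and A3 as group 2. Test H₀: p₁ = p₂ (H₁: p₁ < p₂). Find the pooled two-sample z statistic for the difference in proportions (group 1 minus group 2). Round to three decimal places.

z = -0.624

p̂₁ = 526/2817 ≈ 0.186723, p̂₂ = 268/1376 ≈ 0.194767.
Pooled p̂ = (526+268)/(2817+1376) = 794/4193 = 0.189363.
SE = √(p̂(1−p̂)(1/n₁+1/n₂)) = √(0.189363·0.810637·0.00108173) = √(0.000166051) = 0.012886.
z = (0.186723 − 0.194767)/0.012886 = -0.008044/0.012886 = -0.624.
p-value = P(Z < -0.624) ≈ 0.2662.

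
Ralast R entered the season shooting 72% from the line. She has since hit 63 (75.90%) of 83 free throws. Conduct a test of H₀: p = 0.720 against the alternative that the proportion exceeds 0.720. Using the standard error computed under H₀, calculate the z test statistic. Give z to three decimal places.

z = 0.792

p̂ = 63/83 ≈ 0.75904.
Standard error under H₀: √(0.72×0.28/83) = 0.04928.
z = (0.75904 − 0.72)/0.04928 = 0.03904/0.04928 = 0.792.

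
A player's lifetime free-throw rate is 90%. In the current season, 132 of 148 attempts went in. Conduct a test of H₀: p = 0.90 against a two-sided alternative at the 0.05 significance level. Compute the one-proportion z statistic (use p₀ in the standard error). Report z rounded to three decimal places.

p̂ = 132/148 = 0.89189.
Standard error under H₀: √(0.9×0.1/148) = 0.02466.
z = (0.89189 − 0.9)/0.02466 = -0.00811/0.02466 = -0.329.
Two-sided p-value ≈ 2·Φ(−0.329) = 0.7423, so at α = 0.05 we fail to reject H₀.

z = -0.329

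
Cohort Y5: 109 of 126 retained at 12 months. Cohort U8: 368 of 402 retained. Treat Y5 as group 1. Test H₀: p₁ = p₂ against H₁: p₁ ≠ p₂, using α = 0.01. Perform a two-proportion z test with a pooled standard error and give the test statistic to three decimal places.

z = -1.669

p̂₁ = 109/126 ≈ 0.86508, p̂₂ = 368/402 ≈ 0.91542.
Pooled p̂ = (109+368)/(126+402) = 477/528 = 0.90341.
SE = √(0.0872611 × 0.0104241) = 0.03016.
z = (0.86508 − 0.91542)/0.03016 = -0.05034/0.03016 = -1.669.
Two-sided p-value ≈ 2·Φ(−1.669) = 0.0951, so at α = 0.01 we fail to reject H₀.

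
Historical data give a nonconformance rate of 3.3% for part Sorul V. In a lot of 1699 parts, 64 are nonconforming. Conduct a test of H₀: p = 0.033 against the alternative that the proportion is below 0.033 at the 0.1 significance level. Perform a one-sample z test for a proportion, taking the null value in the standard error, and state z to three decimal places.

z = 1.077

p̂ = 64/1699 = 0.037669.
Under H₀, SE = √(0.033·0.967/1699) = √(1.87822e-05) = 0.004334.
z = (0.037669 − 0.033)/0.004334 = 0.004669/0.004334 = 1.077.
p-value = P(Z < 1.077) ≈ 0.8593; since p > α = 0.1, fail to reject H₀.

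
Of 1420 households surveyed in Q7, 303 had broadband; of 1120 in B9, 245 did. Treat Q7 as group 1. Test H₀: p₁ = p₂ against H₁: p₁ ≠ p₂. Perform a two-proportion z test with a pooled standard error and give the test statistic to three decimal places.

z = -0.327

p̂₁ = 303/1420 = 0.21338, p̂₂ = 245/1120 = 0.21875.
Pooled p̂ = (303+245)/(1420+1120) = 548/2540 = 0.21575.
SE = √(p̂(1−p̂)(1/n₁+1/n₂)) = √(0.21575·0.78425·0.00159708) = √(0.000270228) = 0.01644.
z = (0.21338 − 0.21875)/0.01644 = -0.00537/0.01644 = -0.327.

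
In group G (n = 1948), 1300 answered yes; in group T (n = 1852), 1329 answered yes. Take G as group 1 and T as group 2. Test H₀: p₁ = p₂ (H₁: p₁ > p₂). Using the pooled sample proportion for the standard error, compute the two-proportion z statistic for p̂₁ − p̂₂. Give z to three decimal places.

z = -3.353

p̂₁ = 1300/1948 ≈ 0.667351, p̂₂ = 1329/1852 ≈ 0.717603.
Pooled p̂ = (1300+1329)/(1948+1852) = 2629/3800 = 0.691842.
SE = √(p̂(1−p̂)(1/n₁+1/n₂)) = √(0.691842·0.308158·0.0010533) = √(0.000224561) = 0.014985.
z = (0.667351 − 0.717603)/0.014985 = -0.050252/0.014985 = -3.353.
p-value = P(Z > -3.353) ≈ 0.9996.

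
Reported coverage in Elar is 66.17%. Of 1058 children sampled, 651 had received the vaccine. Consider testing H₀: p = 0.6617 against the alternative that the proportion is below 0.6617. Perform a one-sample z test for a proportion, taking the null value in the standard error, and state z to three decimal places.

z = -3.189

p̂ = 651/1058 ≈ 0.615312.
Under H₀, SE = √(0.6617·0.3383/1058) = √(0.000211581) = 0.014546.
z = (0.615312 − 0.6617)/0.014546 = -0.046388/0.014546 = -3.189.
p-value = P(Z < -3.189) ≈ 0.0007.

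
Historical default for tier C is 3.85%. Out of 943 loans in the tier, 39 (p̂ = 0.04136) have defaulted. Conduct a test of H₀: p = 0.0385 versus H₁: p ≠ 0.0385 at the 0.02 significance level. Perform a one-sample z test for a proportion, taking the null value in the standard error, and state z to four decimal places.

z = 0.4561

p̂ = 39/943 = 0.0413574.
Under H₀, SE = √(0.0385·0.9615/943) = √(3.92553e-05) = 0.0062654.
z = (0.0413574 − 0.0385)/0.0062654 = 0.0028574/0.0062654 = 0.4561.
Two-sided p-value ≈ 2·Φ(−0.456) = 0.6484. With α = 0.02, fail to reject H₀.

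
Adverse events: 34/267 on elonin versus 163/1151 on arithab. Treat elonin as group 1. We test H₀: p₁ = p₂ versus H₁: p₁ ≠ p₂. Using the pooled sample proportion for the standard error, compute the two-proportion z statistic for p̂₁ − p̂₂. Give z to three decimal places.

p̂₁ = 34/267 ≈ 0.12734, p̂₂ = 163/1151 ≈ 0.14162.
Pooled p̂ = (34+163)/(267+1151) = 197/1418 = 0.13893.
SE = √(p̂(1−p̂)(1/n₁+1/n₂)) = √(0.13893·0.86107·0.00461413) = √(0.000551975) = 0.02349.
z = (0.12734 − 0.14162)/0.02349 = -0.01428/0.02349 = -0.608.
Two-sided p-value ≈ 2·Φ(−0.608) = 0.5434.

z = -0.608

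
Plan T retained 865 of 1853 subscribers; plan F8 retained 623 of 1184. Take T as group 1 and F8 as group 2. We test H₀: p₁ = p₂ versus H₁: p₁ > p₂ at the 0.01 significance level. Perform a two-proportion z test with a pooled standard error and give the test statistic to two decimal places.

z = -3.19

p̂₁ = 865/1853 = 0.4668, p̂₂ = 623/1184 = 0.5262.
Pooled p̂ = (865+623)/(1853+1184) = 1488/3037 = 0.4900.
SE = √(0.249899 × 0.00138426) = 0.0186.
z = (0.4668 − 0.5262)/0.0186 = -0.0594/0.0186 = -3.19.
p-value = P(Z > -3.192) ≈ 0.9993. With α = 0.01, fail to reject H₀.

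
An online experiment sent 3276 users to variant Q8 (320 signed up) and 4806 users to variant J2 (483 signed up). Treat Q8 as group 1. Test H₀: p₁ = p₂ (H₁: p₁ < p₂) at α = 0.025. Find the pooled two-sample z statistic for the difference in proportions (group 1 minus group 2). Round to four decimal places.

z = -0.4160

p̂₁ = 320/3276 ≈ 0.0976801, p̂₂ = 483/4806 ≈ 0.1004994.
Pooled p̂ = (320+483)/(3276+4806) = 803/8082 = 0.0993566.
SE = √(0.0894849 × 0.000513324) = 0.0067775.
z = (0.0976801 − 0.1004994)/0.0067775 = -0.0028193/0.0067775 = -0.4160.
p-value = P(Z < -0.416) ≈ 0.3387. With α = 0.025, fail to reject H₀.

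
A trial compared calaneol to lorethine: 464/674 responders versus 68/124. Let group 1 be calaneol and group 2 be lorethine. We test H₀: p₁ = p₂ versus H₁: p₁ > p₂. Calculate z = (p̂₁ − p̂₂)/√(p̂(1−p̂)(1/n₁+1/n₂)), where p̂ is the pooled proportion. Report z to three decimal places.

p̂₁ = 464/674 ≈ 0.68843, p̂₂ = 68/124 ≈ 0.54839.
Pooled p̂ = (464+68)/(674+124) = 532/798 = 0.66667.
SE = √(p̂(1−p̂)(1/n₁+1/n₂)) = √(0.66667·0.33333·0.0095482) = √(0.00212182) = 0.04606.
z = (0.68843 − 0.54839)/0.04606 = 0.14004/0.04606 = 3.040.
p-value = P(Z > 3.040) ≈ 0.0012.

z = 3.040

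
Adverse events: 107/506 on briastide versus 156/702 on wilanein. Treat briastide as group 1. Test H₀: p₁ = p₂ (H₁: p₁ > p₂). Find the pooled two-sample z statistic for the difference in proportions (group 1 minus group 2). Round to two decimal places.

p̂₁ = 107/506 = 0.21146, p̂₂ = 156/702 = 0.22222.
Pooled p̂ = (107+156)/(506+702) = 263/1208 = 0.21772.
SE = √(0.170315 × 0.00340079) = 0.02407.
z = (0.21146 − 0.22222)/0.02407 = -0.01076/0.02407 = -0.45.
p-value = P(Z > -0.447) ≈ 0.6726.

z = -0.45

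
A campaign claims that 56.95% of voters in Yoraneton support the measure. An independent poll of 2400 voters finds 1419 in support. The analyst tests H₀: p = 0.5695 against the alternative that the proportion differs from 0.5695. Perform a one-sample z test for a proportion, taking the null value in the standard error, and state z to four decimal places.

p̂ = 1419/2400 ≈ 0.59125000.
Standard error under H₀: √(0.5695×0.4305/2400) = 0.01010713.
z = (0.59125000 − 0.5695)/0.01010713 = 0.02175000/0.01010713 = 2.1519.

z = 2.1519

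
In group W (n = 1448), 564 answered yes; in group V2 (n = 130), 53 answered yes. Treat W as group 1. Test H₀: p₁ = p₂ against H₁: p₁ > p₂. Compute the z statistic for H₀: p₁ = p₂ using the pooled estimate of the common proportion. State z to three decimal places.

z = -0.407

p̂₁ = 564/1448 = 0.38950, p̂₂ = 53/130 = 0.40769.
Pooled p̂ = (564+53)/(1448+130) = 617/1578 = 0.39100.
SE = √(0.238119 × 0.00838292) = 0.04468.
z = (0.38950 − 0.40769)/0.04468 = -0.01819/0.04468 = -0.407.
p-value = P(Z > -0.407) ≈ 0.6580.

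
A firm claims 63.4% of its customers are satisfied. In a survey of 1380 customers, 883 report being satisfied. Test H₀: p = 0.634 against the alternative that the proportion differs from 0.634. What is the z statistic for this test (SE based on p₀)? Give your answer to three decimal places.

p̂ = 883/1380 ≈ 0.63986.
Standard error under H₀: √(0.634×0.366/1380) = 0.01297.
z = (0.63986 − 0.634)/0.01297 = 0.00586/0.01297 = 0.452.

z = 0.452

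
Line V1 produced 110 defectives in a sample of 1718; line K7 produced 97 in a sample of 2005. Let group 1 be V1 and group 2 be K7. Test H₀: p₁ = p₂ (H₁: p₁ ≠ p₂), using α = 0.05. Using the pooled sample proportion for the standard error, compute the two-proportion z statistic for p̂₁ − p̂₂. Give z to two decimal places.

p̂₁ = 110/1718 = 0.0640, p̂₂ = 97/2005 = 0.0484.
Pooled p̂ = (110+97)/(1718+2005) = 207/3723 = 0.0556.
SE = √(p̂(1−p̂)(1/n₁+1/n₂)) = √(0.0556·0.9444·0.00108083) = √(5.6753e-05) = 0.0075.
z = (0.0640 − 0.0484)/0.0075 = 0.0156/0.0075 = 2.08.
p-value = 2·P(Z > 2.077) ≈ 0.0378. With α = 0.05, reject H₀.

z = 2.08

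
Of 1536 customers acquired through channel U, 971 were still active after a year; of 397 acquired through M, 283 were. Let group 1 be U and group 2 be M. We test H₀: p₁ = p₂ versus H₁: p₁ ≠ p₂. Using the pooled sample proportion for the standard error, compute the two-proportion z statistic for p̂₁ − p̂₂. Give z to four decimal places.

p̂₁ = 971/1536 ≈ 0.632161, p̂₂ = 283/397 ≈ 0.712846.
Pooled p̂ = (971+283)/(1536+397) = 1254/1933 = 0.648733.
SE = √(p̂(1−p̂)(1/n₁+1/n₂)) = √(0.648733·0.351267·0.00316993) = √(0.00072236) = 0.026877.
z = (0.632161 − 0.712846)/0.026877 = -0.080685/0.026877 = -3.0020.
p-value = 2·P(Z > 3.002) ≈ 0.0027.

z = -3.0020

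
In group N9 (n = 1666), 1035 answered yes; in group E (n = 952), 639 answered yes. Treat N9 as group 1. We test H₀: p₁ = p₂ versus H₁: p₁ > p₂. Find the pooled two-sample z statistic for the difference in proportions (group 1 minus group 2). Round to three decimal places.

z = -2.561

p̂₁ = 1035/1666 = 0.62125, p̂₂ = 639/952 = 0.67122.
Pooled p̂ = (1035+639)/(1666+952) = 1674/2618 = 0.63942.
SE = √(0.230562 × 0.00165066) = 0.01951.
z = (0.62125 − 0.67122)/0.01951 = -0.04997/0.01951 = -2.561.
p-value = P(Z > -2.561) ≈ 0.9948.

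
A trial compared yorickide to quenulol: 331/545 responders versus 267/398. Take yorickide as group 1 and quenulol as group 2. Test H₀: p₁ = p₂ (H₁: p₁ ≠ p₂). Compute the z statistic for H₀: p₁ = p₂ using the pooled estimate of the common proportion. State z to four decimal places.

p̂₁ = 331/545 ≈ 0.607339, p̂₂ = 267/398 ≈ 0.670854.
Pooled p̂ = (331+267)/(545+398) = 598/943 = 0.634146.
SE = √(0.232005 × 0.00434743) = 0.031759.
z = (0.607339 − 0.670854)/0.031759 = -0.063515/0.031759 = -1.9999.
p-value = 2·P(Z > 2.000) ≈ 0.0455.

z = -1.9999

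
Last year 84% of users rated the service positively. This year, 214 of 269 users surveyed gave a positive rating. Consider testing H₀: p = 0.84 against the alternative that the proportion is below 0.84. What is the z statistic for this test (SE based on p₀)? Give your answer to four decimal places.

p̂ = 214/269 ≈ 0.795539.
Standard error under H₀: √(0.84×0.16/269) = 0.022352.
z = (0.795539 − 0.84)/0.022352 = -0.044461/0.022352 = -1.9891.

z = -1.9891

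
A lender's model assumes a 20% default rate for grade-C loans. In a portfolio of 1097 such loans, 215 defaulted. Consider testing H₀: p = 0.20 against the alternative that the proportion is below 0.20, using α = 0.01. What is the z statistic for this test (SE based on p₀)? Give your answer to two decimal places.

z = -0.33

p̂ = 215/1097 = 0.1960.
Under H₀, SE = √(0.2·0.8/1097) = √(0.000145852) = 0.0121.
z = (0.1960 − 0.2)/0.0121 = -0.0040/0.0121 = -0.33.
p-value = P(Z < -0.332) ≈ 0.3699, so at α = 0.01 we fail to reject H₀.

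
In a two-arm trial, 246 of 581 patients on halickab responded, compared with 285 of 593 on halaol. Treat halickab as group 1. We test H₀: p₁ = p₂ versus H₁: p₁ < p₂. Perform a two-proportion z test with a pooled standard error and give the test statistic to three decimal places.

p̂₁ = 246/581 = 0.42341, p̂₂ = 285/593 = 0.48061.
Pooled p̂ = (246+285)/(581+593) = 531/1174 = 0.45230.
SE = √(p̂(1−p̂)(1/n₁+1/n₂)) = √(0.45230·0.54770·0.00340751) = √(0.000844125) = 0.02905.
z = (0.42341 − 0.48061)/0.02905 = -0.05720/0.02905 = -1.969.

z = -1.969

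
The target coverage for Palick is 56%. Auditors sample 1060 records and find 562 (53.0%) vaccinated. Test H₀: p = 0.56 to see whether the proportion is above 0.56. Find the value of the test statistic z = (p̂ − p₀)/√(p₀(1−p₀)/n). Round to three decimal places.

z = -1.955

p̂ = 562/1060 ≈ 0.53019.
Standard error under H₀: √(0.56×0.44/1060) = 0.01525.
z = (0.53019 − 0.56)/0.01525 = -0.02981/0.01525 = -1.955.
p-value = P(Z > -1.955) ≈ 0.9747.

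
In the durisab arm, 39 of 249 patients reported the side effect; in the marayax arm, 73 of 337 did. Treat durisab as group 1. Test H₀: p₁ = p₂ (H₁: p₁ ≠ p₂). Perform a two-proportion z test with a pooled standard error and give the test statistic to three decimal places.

z = -1.826

p̂₁ = 39/249 = 0.15663, p̂₂ = 73/337 = 0.21662.
Pooled p̂ = (39+73)/(249+337) = 112/586 = 0.19113.
SE = √(0.154597 × 0.00698342) = 0.03286.
z = (0.15663 − 0.21662)/0.03286 = -0.05999/0.03286 = -1.826.
p-value = 2·P(Z > 1.826) ≈ 0.0679.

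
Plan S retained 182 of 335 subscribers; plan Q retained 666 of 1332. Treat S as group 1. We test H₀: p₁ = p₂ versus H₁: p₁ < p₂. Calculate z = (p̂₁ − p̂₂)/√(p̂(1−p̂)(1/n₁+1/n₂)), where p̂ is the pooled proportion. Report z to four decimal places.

z = 1.4165

p̂₁ = 182/335 ≈ 0.543284, p̂₂ = 666/1332 ≈ 0.500000.
Pooled p̂ = (182+666)/(335+1332) = 848/1667 = 0.508698.
SE = √(0.249924 × 0.00373583) = 0.030556.
z = (0.543284 − 0.500000)/0.030556 = 0.043284/0.030556 = 1.4165.
p-value = P(Z < 1.417) ≈ 0.9217.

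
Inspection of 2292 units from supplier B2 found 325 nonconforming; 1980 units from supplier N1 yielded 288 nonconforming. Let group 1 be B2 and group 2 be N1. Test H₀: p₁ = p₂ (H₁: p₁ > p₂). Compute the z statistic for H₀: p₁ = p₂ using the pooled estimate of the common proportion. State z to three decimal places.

z = -0.340

p̂₁ = 325/2292 = 0.141798, p̂₂ = 288/1980 = 0.145455.
Pooled p̂ = (325+288)/(2292+1980) = 613/4272 = 0.143493.
SE = √(0.122902 × 0.000941351) = 0.010756.
z = (0.141798 − 0.145455)/0.010756 = -0.003657/0.010756 = -0.340.
p-value = P(Z > -0.340) ≈ 0.6331.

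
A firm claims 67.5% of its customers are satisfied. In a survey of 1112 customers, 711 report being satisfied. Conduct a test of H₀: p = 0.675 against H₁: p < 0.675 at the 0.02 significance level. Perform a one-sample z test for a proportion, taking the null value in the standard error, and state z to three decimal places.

p̂ = 711/1112 = 0.63939.
Standard error under H₀: √(0.675×0.325/1112) = 0.01405.
z = (0.63939 − 0.675)/0.01405 = -0.03561/0.01405 = -2.535.
p-value = P(Z < -2.535) ≈ 0.0056; since p < α = 0.02, reject H₀.

z = -2.535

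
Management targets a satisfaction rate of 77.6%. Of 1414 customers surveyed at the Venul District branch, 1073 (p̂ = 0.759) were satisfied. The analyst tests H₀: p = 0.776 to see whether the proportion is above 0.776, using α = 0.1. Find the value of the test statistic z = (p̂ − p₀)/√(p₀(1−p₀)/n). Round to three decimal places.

z = -1.548

p̂ = 1073/1414 = 0.758840.
SE = √(p₀(1−p₀)/n) = √(0.17382/1414) = 0.011087.
z = (0.758840 − 0.776)/0.011087 = -0.017160/0.011087 = -1.548.
p-value = P(Z > -1.548) ≈ 0.9392; since p > α = 0.1, fail to reject H₀.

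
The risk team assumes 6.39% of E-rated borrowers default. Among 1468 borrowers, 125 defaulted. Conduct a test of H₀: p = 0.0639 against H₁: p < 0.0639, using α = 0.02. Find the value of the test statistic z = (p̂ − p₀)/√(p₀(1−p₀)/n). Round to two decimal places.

p̂ = 125/1468 = 0.08515.
SE = √(p₀(1−p₀)/n) = √(0.059817/1468) = 0.00638.
z = (0.08515 − 0.0639)/0.00638 = 0.02125/0.00638 = 3.33.
p-value = P(Z < 3.329) ≈ 0.9996, so at α = 0.02 we fail to reject H₀.

z = 3.33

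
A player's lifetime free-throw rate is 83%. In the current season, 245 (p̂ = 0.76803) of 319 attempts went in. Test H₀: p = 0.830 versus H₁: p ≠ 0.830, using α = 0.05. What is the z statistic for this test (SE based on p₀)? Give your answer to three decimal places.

z = -2.947

p̂ = 245/319 = 0.76803.
Standard error under H₀: √(0.83×0.17/319) = 0.02103.
z = (0.76803 − 0.83)/0.02103 = -0.06197/0.02103 = -2.947.
p-value = 2·P(Z > 2.947) ≈ 0.0032, so at α = 0.05 we reject H₀.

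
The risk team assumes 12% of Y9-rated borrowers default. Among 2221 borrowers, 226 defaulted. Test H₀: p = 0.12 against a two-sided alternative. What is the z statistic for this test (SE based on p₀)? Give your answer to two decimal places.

p̂ = 226/2221 ≈ 0.101756.
Under H₀, SE = √(0.12·0.88/2221) = √(4.75462e-05) = 0.006895.
z = (0.101756 − 0.12)/0.006895 = -0.018244/0.006895 = -2.65.

z = -2.65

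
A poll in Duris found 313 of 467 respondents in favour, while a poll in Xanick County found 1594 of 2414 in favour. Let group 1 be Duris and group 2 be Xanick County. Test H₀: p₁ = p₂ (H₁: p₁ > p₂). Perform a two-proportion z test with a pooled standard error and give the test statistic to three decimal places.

z = 0.415

p̂₁ = 313/467 ≈ 0.67024, p̂₂ = 1594/2414 ≈ 0.66031.
Pooled p̂ = (313+1594)/(467+2414) = 1907/2881 = 0.66192.
SE = √(p̂(1−p̂)(1/n₁+1/n₂)) = √(0.66192·0.33808·0.00255558) = √(0.00057189) = 0.02391.
z = (0.67024 − 0.66031)/0.02391 = 0.00993/0.02391 = 0.415.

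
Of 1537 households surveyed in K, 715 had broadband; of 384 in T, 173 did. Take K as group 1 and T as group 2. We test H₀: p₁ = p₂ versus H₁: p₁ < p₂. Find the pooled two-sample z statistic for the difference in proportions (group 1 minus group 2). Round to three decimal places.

z = 0.516

p̂₁ = 715/1537 = 0.46519, p̂₂ = 173/384 = 0.45052.
Pooled p̂ = (715+173)/(1537+384) = 888/1921 = 0.46226.
SE = √(0.248576 × 0.00325478) = 0.02844.
z = (0.46519 − 0.45052)/0.02844 = 0.01467/0.02844 = 0.516.
p-value = P(Z < 0.516) ≈ 0.6970.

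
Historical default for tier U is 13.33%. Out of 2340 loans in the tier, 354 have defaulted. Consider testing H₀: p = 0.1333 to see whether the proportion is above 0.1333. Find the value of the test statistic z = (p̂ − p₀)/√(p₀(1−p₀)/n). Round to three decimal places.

z = 2.559

p̂ = 354/2340 = 0.151282.
SE = √(p₀(1−p₀)/n) = √(0.11553/2340) = 0.007027.
z = (0.151282 − 0.1333)/0.007027 = 0.017982/0.007027 = 2.559.
p-value = P(Z > 2.559) ≈ 0.0052.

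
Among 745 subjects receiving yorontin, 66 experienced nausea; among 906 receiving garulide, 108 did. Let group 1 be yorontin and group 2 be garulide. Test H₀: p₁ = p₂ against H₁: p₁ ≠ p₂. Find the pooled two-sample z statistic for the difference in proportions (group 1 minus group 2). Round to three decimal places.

p̂₁ = 66/745 ≈ 0.08859, p̂₂ = 108/906 ≈ 0.11921.
Pooled p̂ = (66+108)/(745+906) = 174/1651 = 0.10539.
SE = √(p̂(1−p̂)(1/n₁+1/n₂)) = √(0.10539·0.89461·0.00244603) = √(0.000230621) = 0.01519.
z = (0.08859 − 0.11921)/0.01519 = -0.03062/0.01519 = -2.016.
Two-sided p-value ≈ 2·Φ(−2.016) = 0.0438.

z = -2.016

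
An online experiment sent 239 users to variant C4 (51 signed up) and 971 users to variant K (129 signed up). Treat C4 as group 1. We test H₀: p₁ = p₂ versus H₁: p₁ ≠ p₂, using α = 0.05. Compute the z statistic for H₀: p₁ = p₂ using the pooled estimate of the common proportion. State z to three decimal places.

p̂₁ = 51/239 = 0.21339, p̂₂ = 129/971 = 0.13285.
Pooled p̂ = (51+129)/(239+971) = 180/1210 = 0.14876.
SE = √(0.126631 × 0.00521397) = 0.02570.
z = (0.21339 − 0.13285)/0.02570 = 0.08054/0.02570 = 3.134.
Two-sided p-value ≈ 2·Φ(−3.134) = 0.0017, so at α = 0.05 we reject H₀.

z = 3.134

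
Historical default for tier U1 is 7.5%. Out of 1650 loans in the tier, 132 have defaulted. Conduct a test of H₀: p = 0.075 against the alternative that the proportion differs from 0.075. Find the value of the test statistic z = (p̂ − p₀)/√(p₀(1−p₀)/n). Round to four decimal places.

p̂ = 132/1650 = 0.080000.
Standard error under H₀: √(0.075×0.925/1650) = 0.006484.
z = (0.080000 − 0.075)/0.006484 = 0.005000/0.006484 = 0.7711.

z = 0.7711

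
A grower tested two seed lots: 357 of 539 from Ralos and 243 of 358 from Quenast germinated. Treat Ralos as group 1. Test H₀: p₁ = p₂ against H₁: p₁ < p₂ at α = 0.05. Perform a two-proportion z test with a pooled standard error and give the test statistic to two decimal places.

z = -0.51

p̂₁ = 357/539 ≈ 0.6623, p̂₂ = 243/358 ≈ 0.6788.
Pooled p̂ = (357+243)/(539+358) = 600/897 = 0.6689.
SE = √(p̂(1−p̂)(1/n₁+1/n₂)) = √(0.6689·0.3311·0.00464858) = √(0.00102954) = 0.0321.
z = (0.6623 − 0.6788)/0.0321 = -0.0165/0.0321 = -0.51.
p-value = P(Z < -0.512) ≈ 0.3043; since p > α = 0.05, fail to reject H₀.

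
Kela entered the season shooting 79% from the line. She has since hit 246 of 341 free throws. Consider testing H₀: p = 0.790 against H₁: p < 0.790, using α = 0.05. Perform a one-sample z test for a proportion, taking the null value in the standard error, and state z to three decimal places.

p̂ = 246/341 ≈ 0.721408.
Standard error under H₀: √(0.79×0.21/341) = 0.022057.
z = (0.721408 − 0.79)/0.022057 = -0.068592/0.022057 = -3.110.
p-value = P(Z < -3.110) ≈ 0.0009. With α = 0.05, reject H₀.

z = -3.110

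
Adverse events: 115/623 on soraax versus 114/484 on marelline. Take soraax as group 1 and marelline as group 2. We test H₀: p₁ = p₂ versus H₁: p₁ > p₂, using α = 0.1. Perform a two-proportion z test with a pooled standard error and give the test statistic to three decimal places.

p̂₁ = 115/623 ≈ 0.18459, p̂₂ = 114/484 ≈ 0.23554.
Pooled p̂ = (115+114)/(623+484) = 229/1107 = 0.20687.
SE = √(p̂(1−p̂)(1/n₁+1/n₂)) = √(0.20687·0.79313·0.00367125) = √(0.00060235) = 0.02454.
z = (0.18459 − 0.23554)/0.02454 = -0.05095/0.02454 = -2.076.
p-value = P(Z > -2.076) ≈ 0.9810; since p > α = 0.1, fail to reject H₀.

z = -2.076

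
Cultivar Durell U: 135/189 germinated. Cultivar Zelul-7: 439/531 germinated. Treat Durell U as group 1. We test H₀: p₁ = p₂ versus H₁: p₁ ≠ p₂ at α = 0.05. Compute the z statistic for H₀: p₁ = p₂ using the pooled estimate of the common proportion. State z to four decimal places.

z = -3.3021

p̂₁ = 135/189 = 0.714286, p̂₂ = 439/531 = 0.826742.
Pooled p̂ = (135+439)/(189+531) = 574/720 = 0.797222.
SE = √(0.161659 × 0.00717424) = 0.034056.
z = (0.714286 − 0.826742)/0.034056 = -0.112456/0.034056 = -3.3021.
Two-sided p-value ≈ 2·Φ(−3.302) = 0.0010, so at α = 0.05 we reject H₀.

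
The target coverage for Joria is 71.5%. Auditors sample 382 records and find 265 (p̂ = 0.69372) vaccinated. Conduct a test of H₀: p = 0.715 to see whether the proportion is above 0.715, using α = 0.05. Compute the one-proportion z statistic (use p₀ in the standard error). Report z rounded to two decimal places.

z = -0.92

p̂ = 265/382 ≈ 0.6937.
Under H₀, SE = √(0.715·0.285/382) = √(0.000533442) = 0.0231.
z = (0.6937 − 0.715)/0.0231 = -0.0213/0.0231 = -0.92.
p-value = P(Z > -0.921) ≈ 0.8216. With α = 0.05, fail to reject H₀.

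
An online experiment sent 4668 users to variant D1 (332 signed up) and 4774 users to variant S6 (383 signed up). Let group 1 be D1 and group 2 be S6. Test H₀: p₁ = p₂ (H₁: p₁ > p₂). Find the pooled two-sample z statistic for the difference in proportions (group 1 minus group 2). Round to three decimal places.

z = -1.672

p̂₁ = 332/4668 = 0.07112, p̂₂ = 383/4774 = 0.08023.
Pooled p̂ = (332+383)/(4668+4774) = 715/9442 = 0.07573.
SE = √(0.0699911 × 0.000423692) = 0.00545.
z = (0.07112 − 0.08023)/0.00545 = -0.00911/0.00545 = -1.672.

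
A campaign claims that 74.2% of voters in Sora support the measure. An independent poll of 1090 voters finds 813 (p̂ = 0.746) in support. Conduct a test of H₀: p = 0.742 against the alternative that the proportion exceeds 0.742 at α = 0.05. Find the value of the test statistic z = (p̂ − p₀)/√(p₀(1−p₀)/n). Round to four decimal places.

p̂ = 813/1090 = 0.7458716.
SE = √(p₀(1−p₀)/n) = √(0.19144/1090) = 0.0132525.
z = (0.7458716 − 0.742)/0.0132525 = 0.0038716/0.0132525 = 0.2921.
p-value = P(Z > 0.292) ≈ 0.3851, so at α = 0.05 we fail to reject H₀.

z = 0.2921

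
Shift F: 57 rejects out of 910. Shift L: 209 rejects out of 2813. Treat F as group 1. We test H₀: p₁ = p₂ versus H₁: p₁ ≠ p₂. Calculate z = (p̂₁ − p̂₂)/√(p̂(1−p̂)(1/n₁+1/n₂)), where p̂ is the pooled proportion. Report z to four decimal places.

z = -1.1871

p̂₁ = 57/910 = 0.062637, p̂₂ = 209/2813 = 0.074298.
Pooled p̂ = (57+209)/(910+2813) = 266/3723 = 0.071448.
SE = √(0.066343 × 0.00145439) = 0.009823.
z = (0.062637 − 0.074298)/0.009823 = -0.011661/0.009823 = -1.1871.
Two-sided p-value ≈ 2·Φ(−1.187) = 0.2352.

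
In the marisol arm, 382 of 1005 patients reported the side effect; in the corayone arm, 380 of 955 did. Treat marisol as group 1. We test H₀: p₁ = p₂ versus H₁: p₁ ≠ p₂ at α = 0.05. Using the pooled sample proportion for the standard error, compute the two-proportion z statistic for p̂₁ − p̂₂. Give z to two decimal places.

p̂₁ = 382/1005 = 0.3801, p̂₂ = 380/955 = 0.3979.
Pooled p̂ = (382+380)/(1005+955) = 762/1960 = 0.3888.
SE = √(0.237629 × 0.00204215) = 0.0220.
z = (0.3801 − 0.3979)/0.0220 = -0.0178/0.0220 = -0.81.
Two-sided p-value ≈ 2·Φ(−0.808) = 0.4189. With α = 0.05, fail to reject H₀.

z = -0.81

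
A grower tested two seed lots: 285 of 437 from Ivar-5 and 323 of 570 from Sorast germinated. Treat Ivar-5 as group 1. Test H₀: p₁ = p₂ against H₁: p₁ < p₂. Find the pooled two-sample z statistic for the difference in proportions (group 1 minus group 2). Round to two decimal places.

z = 2.75

p̂₁ = 285/437 = 0.6522, p̂₂ = 323/570 = 0.5667.
Pooled p̂ = (285+323)/(437+570) = 608/1007 = 0.6038.
SE = √(0.239231 × 0.00404272) = 0.0311.
z = (0.6522 − 0.5667)/0.0311 = 0.0855/0.0311 = 2.75.
p-value = P(Z < 2.750) ≈ 0.9970.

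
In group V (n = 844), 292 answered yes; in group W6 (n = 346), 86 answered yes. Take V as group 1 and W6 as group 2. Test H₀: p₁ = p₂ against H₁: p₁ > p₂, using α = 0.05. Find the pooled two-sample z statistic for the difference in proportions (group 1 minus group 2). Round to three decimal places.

z = 3.278

p̂₁ = 292/844 ≈ 0.34597, p̂₂ = 86/346 ≈ 0.24855.
Pooled p̂ = (292+86)/(844+346) = 378/1190 = 0.31765.
SE = √(0.216747 × 0.00407501) = 0.02972.
z = (0.34597 − 0.24855)/0.02972 = 0.09742/0.02972 = 3.278.
p-value = P(Z > 3.278) ≈ 0.0005. With α = 0.05, reject H₀.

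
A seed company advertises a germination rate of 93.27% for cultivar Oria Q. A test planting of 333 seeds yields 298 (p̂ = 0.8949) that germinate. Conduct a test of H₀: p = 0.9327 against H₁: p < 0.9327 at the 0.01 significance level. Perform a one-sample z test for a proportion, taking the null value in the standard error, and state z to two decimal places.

z = -2.75

p̂ = 298/333 ≈ 0.89489.
Standard error under H₀: √(0.9327×0.0673/333) = 0.01373.
z = (0.89489 − 0.9327)/0.01373 = -0.03781/0.01373 = -2.75.
p-value = P(Z < -2.754) ≈ 0.0029, so at α = 0.01 we reject H₀.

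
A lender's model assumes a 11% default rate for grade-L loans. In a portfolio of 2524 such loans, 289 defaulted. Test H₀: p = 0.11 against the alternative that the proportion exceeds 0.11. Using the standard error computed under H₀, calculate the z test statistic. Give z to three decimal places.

p̂ = 289/2524 = 0.114501.
Under H₀, SE = √(0.11·0.89/2524) = √(3.87876e-05) = 0.006228.
z = (0.114501 − 0.11)/0.006228 = 0.004501/0.006228 = 0.723.
p-value = P(Z > 0.723) ≈ 0.2349.

z = 0.723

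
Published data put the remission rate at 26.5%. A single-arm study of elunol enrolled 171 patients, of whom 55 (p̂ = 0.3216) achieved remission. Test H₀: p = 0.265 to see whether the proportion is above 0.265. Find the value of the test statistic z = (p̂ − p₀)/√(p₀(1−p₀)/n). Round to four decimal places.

z = 1.6782

p̂ = 55/171 = 0.3216374.
Standard error under H₀: √(0.265×0.735/171) = 0.0337496.
z = (0.3216374 − 0.265)/0.0337496 = 0.0566374/0.0337496 = 1.6782.
p-value = P(Z > 1.678) ≈ 0.0467.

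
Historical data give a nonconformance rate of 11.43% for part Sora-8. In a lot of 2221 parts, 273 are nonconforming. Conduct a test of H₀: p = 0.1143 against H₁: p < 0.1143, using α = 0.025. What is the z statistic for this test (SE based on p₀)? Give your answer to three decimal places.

p̂ = 273/2221 ≈ 0.1229176.
Standard error under H₀: √(0.1143×0.8857/2221) = 0.0067514.
z = (0.1229176 − 0.1143)/0.0067514 = 0.0086176/0.0067514 = 1.276.
p-value = P(Z < 1.276) ≈ 0.8991, so at α = 0.025 we fail to reject H₀.

z = 1.276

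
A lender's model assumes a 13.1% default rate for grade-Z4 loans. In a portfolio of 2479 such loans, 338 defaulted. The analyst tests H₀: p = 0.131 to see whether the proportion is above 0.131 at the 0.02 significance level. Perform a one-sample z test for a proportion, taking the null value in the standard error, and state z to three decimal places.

z = 0.789

p̂ = 338/2479 = 0.13635.
Standard error under H₀: √(0.131×0.869/2479) = 0.00678.
z = (0.13635 − 0.131)/0.00678 = 0.00535/0.00678 = 0.789.
p-value = P(Z > 0.789) ≈ 0.2151; since p > α = 0.02, fail to reject H₀.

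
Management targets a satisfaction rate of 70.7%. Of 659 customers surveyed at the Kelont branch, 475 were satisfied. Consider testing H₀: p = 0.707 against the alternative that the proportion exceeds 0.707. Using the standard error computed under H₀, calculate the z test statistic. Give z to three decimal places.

z = 0.778

p̂ = 475/659 ≈ 0.72079.
Standard error under H₀: √(0.707×0.293/659) = 0.01773.
z = (0.72079 − 0.707)/0.01773 = 0.01379/0.01773 = 0.778.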